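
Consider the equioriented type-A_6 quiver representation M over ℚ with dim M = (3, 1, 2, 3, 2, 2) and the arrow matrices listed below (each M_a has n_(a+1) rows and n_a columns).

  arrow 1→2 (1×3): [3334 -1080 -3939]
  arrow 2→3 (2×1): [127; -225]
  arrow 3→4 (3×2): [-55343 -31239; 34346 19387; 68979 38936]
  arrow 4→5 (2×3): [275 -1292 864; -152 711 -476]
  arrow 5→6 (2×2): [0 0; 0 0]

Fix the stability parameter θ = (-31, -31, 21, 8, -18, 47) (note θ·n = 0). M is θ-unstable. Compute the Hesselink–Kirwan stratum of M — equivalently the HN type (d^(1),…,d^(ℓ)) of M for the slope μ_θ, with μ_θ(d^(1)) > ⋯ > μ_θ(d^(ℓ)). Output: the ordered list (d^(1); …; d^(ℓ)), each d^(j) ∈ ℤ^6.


Via rank(M_{q-1}∘⋯∘M_p): M ≅ I[1,1]^2, I[1,5], I[3,5], I[4,4], I[6,6]^2.
μ_θ-semistable layers: μ^(1)=47; μ^(2)=8; μ^(3)=11/3; μ^(4)=-31

((0, 0, 0, 0, 0, 2); (0, 0, 0, 1, 0, 0); (0, 0, 2, 2, 2, 0); (3, 1, 0, 0, 0, 0))


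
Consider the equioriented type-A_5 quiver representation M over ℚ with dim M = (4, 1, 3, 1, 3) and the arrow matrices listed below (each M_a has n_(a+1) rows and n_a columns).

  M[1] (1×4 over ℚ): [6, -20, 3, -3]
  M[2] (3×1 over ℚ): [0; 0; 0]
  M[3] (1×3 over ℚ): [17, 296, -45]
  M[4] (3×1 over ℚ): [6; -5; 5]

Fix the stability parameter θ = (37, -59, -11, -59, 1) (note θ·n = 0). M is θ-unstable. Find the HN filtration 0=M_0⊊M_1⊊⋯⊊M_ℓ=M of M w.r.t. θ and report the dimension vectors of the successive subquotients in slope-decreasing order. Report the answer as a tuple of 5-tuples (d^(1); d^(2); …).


Via rank(M_{q-1}∘⋯∘M_p): M ≅ I[1,1]^3, I[1,2], I[3,3]^2, I[3,5], I[5,5]^2.
μ_θ-semistable layers: μ^(1)=37; μ^(2)=1; μ^(3)=-11; μ^(4)=-35

((3, 0, 0, 0, 0); (0, 0, 0, 0, 3); (1, 1, 2, 0, 0); (0, 0, 1, 1, 0))


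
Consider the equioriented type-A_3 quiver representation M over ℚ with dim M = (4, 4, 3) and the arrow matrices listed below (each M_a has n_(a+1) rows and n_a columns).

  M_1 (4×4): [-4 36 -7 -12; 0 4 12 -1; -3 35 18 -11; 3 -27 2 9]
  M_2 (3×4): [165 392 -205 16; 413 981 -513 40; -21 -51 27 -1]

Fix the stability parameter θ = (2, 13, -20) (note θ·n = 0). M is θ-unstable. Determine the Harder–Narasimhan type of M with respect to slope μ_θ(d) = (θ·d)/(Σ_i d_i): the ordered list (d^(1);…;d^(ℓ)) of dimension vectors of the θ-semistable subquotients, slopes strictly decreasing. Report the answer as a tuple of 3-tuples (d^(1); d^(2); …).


Barcode: M ≅ I[1,1], I[1,3]^3, I[2,2]. HN layers by μ_θ (3 steps, strictly decreasing):
  μ^(1)=13; μ^(2)=2; μ^(3)=-5/3

((0, 1, 0); (1, 0, 0); (3, 3, 3))


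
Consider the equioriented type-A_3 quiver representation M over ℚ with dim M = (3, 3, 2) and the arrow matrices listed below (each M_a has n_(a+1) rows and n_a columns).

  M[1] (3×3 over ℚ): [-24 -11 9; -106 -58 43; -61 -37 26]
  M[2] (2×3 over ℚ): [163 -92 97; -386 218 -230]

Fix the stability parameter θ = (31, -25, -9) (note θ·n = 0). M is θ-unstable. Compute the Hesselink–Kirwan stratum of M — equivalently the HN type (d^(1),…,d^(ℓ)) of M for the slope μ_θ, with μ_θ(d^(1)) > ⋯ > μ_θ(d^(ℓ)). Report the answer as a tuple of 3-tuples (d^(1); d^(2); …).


Interval decomposition of M: I[1,2], I[1,3]^2.
HN type (ℓ=2): μ^(1)=3; μ^(2)=-1

((1, 1, 0); (2, 2, 2))


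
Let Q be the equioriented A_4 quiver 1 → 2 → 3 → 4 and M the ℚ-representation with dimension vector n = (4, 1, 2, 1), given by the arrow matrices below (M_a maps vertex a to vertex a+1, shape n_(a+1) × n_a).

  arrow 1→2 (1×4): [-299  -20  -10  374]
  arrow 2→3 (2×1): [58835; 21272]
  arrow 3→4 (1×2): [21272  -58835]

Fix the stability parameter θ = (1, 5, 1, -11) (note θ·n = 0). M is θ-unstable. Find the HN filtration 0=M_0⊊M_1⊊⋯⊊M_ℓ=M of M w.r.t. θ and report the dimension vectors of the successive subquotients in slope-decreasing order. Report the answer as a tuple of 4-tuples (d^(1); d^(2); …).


Barcode: M ≅ I[1,1]^3, I[1,3], I[3,4]. HN layers by μ_θ (3 steps, strictly decreasing):
  μ^(1)=3; μ^(2)=1; μ^(3)=-5

((0, 1, 1, 0); (4, 0, 0, 0); (0, 0, 1, 1))


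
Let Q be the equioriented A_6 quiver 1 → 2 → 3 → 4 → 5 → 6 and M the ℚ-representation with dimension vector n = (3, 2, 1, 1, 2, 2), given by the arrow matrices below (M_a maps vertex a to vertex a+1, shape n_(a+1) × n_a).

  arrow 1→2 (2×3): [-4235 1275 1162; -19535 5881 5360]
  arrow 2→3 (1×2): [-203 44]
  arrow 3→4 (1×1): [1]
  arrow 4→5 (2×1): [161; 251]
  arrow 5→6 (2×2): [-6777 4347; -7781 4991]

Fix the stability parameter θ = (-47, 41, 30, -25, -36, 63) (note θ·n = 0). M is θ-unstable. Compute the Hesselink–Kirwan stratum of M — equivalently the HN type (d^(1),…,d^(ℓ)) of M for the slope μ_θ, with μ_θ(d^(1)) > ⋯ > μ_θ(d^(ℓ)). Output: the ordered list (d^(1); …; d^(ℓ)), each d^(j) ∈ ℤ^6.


Barcode: M ≅ I[1,1], I[1,2], I[1,5], I[5,6], I[6,6]. HN layers by μ_θ (5 steps, strictly decreasing):
  μ^(1)=63; μ^(2)=41; μ^(3)=5/2; μ^(4)=-36; μ^(5)=-47

((0, 0, 0, 0, 0, 2); (0, 1, 0, 0, 0, 0); (0, 1, 1, 1, 1, 0); (0, 0, 0, 0, 1, 0); (3, 0, 0, 0, 0, 0))


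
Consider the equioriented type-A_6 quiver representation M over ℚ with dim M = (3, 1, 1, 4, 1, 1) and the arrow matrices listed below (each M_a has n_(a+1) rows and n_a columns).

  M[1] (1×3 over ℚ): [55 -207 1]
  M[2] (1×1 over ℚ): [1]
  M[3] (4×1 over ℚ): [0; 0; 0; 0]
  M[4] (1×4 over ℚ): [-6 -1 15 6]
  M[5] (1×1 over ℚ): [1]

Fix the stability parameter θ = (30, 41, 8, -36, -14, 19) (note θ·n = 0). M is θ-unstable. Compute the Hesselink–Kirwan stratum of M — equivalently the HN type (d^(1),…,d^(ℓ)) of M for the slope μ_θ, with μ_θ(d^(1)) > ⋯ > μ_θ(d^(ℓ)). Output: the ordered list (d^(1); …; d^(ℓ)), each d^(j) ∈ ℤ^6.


Barcode: M ≅ I[1,1]^2, I[1,3], I[4,4]^3, I[4,6]. HN layers by μ_θ (5 steps, strictly decreasing):
  μ^(1)=30; μ^(2)=79/3; μ^(3)=19; μ^(4)=-14; μ^(5)=-36

((2, 0, 0, 0, 0, 0); (1, 1, 1, 0, 0, 0); (0, 0, 0, 0, 0, 1); (0, 0, 0, 0, 1, 0); (0, 0, 0, 4, 0, 0))


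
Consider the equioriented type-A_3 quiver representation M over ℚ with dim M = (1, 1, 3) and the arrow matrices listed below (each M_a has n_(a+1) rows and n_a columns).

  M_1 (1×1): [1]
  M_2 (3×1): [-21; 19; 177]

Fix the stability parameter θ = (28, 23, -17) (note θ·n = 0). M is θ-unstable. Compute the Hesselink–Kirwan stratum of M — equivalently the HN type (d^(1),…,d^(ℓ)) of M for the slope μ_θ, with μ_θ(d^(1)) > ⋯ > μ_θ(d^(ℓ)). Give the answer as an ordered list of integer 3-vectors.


Via rank(M_{q-1}∘⋯∘M_p): M ≅ I[1,3], I[3,3]^2.
μ_θ-semistable layers: μ^(1)=34/3; μ^(2)=-17

((1, 1, 1); (0, 0, 2))


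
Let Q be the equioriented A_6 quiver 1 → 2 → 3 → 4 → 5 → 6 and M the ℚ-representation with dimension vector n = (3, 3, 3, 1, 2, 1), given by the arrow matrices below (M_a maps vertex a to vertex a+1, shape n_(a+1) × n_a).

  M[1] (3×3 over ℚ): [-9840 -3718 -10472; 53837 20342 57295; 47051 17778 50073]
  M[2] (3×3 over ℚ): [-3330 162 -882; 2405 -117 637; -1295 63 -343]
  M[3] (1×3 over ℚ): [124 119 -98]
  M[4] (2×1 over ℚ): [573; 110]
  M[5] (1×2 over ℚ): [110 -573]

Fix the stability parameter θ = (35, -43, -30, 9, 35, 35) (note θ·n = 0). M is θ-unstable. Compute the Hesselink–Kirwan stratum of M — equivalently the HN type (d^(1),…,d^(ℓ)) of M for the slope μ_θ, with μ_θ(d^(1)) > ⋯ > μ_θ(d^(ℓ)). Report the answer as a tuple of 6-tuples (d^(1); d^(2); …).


Interval decomposition of M: I[1,1], I[1,2], I[1,5], I[2,2], I[3,3]^2, I[5,6].
HN type (ℓ=6): μ^(1)=35; μ^(2)=9; μ^(3)=-4; μ^(4)=-38/3; μ^(5)=-30; μ^(6)=-43

((1, 0, 0, 0, 2, 1); (0, 0, 0, 1, 0, 0); (1, 1, 0, 0, 0, 0); (1, 1, 1, 0, 0, 0); (0, 0, 2, 0, 0, 0); (0, 1, 0, 0, 0, 0))


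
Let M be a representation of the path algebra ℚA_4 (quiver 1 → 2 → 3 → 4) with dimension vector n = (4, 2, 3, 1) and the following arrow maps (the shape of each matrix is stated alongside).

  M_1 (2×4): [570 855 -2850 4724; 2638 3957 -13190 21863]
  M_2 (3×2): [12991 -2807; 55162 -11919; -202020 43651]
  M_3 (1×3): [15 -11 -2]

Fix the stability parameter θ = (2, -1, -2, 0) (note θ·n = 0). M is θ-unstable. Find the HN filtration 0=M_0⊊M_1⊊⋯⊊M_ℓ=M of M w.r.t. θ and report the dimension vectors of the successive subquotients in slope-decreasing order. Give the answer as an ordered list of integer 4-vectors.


Via rank(M_{q-1}∘⋯∘M_p): M ≅ I[1,1]^2, I[1,3], I[1,4], I[3,3].
μ_θ-semistable layers: μ^(1)=2; μ^(2)=0; μ^(3)=-1/3; μ^(4)=-2

((2, 0, 0, 0); (0, 0, 0, 1); (2, 2, 2, 0); (0, 0, 1, 0))


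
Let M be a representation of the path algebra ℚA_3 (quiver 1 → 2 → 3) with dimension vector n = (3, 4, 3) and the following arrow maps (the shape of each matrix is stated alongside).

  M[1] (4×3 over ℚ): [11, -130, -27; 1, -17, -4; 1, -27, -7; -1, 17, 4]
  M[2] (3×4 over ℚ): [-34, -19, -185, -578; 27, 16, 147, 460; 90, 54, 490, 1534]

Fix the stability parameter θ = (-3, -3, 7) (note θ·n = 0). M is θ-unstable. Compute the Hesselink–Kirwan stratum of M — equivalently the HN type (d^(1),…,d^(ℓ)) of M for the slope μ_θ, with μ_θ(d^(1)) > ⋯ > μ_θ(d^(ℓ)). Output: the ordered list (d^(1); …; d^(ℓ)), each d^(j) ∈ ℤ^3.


Interval decomposition of M: I[1,2], I[1,3]^2, I[2,3].
HN type (ℓ=2): μ^(1)=7; μ^(2)=-3

((0, 0, 3); (3, 4, 0))


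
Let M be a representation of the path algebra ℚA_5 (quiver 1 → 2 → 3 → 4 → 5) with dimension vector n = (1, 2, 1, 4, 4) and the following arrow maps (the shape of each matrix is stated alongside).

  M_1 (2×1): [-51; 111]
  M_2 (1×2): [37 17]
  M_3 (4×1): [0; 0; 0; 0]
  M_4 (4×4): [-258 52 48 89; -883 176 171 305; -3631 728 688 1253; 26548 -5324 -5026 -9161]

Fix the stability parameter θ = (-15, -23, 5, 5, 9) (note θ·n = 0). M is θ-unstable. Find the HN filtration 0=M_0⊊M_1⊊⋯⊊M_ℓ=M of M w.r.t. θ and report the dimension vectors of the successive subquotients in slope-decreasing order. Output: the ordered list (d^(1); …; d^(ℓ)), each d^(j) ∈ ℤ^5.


Interval decomposition of M: I[1,2], I[2,3], I[4,4], I[4,5]^3, I[5,5].
HN type (ℓ=4): μ^(1)=9; μ^(2)=5; μ^(3)=-19; μ^(4)=-23

((0, 0, 0, 0, 4); (0, 0, 1, 4, 0); (1, 1, 0, 0, 0); (0, 1, 0, 0, 0))


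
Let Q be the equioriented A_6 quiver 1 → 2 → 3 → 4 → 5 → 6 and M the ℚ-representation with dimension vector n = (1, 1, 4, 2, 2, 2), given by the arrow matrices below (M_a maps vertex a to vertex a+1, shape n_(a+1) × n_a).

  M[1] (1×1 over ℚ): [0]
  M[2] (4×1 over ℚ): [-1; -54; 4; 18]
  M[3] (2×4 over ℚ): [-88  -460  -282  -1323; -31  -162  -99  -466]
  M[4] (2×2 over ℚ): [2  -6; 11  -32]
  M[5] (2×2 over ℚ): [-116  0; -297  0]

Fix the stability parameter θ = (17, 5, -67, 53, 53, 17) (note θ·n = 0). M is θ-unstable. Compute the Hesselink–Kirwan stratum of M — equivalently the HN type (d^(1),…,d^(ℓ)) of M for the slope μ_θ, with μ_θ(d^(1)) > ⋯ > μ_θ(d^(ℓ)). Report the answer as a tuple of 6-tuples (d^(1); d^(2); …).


Interval decomposition of M: I[1,1], I[2,6], I[3,3]^2, I[3,5], I[6,6].
HN type (ℓ=5): μ^(1)=53; μ^(2)=41; μ^(3)=17; μ^(4)=-31; μ^(5)=-67

((0, 0, 0, 1, 1, 0); (0, 0, 0, 1, 1, 1); (1, 0, 0, 0, 0, 1); (0, 1, 1, 0, 0, 0); (0, 0, 3, 0, 0, 0))


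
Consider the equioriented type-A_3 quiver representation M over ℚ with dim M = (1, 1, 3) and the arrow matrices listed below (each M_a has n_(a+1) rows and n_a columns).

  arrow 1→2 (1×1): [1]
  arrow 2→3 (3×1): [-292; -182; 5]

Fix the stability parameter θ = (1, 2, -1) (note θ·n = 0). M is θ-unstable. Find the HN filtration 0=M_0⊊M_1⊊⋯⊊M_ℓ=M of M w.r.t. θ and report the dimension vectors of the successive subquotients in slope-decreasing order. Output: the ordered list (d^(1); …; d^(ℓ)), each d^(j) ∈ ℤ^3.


Via rank(M_{q-1}∘⋯∘M_p): M ≅ I[1,3], I[3,3]^2.
μ_θ-semistable layers: μ^(1)=2/3; μ^(2)=-1

((1, 1, 1); (0, 0, 2))


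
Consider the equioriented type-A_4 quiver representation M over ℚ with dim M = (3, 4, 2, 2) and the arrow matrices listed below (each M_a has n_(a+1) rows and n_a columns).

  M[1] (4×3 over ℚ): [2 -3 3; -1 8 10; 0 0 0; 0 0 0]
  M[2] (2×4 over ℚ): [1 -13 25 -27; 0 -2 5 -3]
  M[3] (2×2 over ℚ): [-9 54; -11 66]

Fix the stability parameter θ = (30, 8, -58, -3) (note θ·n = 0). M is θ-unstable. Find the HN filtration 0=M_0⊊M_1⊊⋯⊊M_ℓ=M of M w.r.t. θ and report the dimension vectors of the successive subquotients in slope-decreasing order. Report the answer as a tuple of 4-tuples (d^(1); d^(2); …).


Via rank(M_{q-1}∘⋯∘M_p): M ≅ I[1,1], I[1,3], I[1,4], I[2,2]^2, I[4,4].
μ_θ-semistable layers: μ^(1)=30; μ^(2)=8; μ^(3)=-3; μ^(4)=-20/3

((1, 0, 0, 0); (0, 2, 0, 0); (0, 0, 0, 2); (2, 2, 2, 0))


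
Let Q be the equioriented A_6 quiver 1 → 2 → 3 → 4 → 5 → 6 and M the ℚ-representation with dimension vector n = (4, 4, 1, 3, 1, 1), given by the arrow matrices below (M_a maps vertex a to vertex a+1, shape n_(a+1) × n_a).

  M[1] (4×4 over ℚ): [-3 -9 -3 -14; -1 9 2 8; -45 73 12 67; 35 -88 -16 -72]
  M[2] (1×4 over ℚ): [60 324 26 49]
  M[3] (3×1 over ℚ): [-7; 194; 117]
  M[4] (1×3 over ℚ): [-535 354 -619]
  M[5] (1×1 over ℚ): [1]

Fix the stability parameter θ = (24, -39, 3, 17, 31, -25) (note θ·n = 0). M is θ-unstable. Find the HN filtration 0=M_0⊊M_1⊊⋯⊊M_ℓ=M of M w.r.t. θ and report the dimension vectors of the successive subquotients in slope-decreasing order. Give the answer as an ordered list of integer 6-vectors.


Via rank(M_{q-1}∘⋯∘M_p): M ≅ I[1,2]^3, I[1,6], I[4,4]^2.
μ_θ-semistable layers: μ^(1)=17; μ^(2)=23/3; μ^(3)=3; μ^(4)=-15/2

((0, 0, 0, 2, 0, 0); (0, 0, 0, 1, 1, 1); (0, 0, 1, 0, 0, 0); (4, 4, 0, 0, 0, 0))


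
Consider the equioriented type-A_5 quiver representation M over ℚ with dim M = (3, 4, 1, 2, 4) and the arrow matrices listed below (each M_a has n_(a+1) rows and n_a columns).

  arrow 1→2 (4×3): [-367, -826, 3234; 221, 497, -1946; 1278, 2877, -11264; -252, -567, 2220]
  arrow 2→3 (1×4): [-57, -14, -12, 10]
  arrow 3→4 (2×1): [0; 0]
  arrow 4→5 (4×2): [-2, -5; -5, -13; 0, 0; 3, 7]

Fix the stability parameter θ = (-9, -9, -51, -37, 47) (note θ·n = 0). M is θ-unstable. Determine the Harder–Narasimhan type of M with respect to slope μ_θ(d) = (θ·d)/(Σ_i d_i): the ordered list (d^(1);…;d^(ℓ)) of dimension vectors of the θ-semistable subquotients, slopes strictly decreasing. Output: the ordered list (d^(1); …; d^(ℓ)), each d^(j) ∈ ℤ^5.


Via rank(M_{q-1}∘⋯∘M_p): M ≅ I[1,1], I[1,2], I[1,3], I[2,2]^2, I[4,5]^2, I[5,5]^2.
μ_θ-semistable layers: μ^(1)=47; μ^(2)=-9; μ^(3)=-23; μ^(4)=-37

((0, 0, 0, 0, 4); (2, 3, 0, 0, 0); (1, 1, 1, 0, 0); (0, 0, 0, 2, 0))


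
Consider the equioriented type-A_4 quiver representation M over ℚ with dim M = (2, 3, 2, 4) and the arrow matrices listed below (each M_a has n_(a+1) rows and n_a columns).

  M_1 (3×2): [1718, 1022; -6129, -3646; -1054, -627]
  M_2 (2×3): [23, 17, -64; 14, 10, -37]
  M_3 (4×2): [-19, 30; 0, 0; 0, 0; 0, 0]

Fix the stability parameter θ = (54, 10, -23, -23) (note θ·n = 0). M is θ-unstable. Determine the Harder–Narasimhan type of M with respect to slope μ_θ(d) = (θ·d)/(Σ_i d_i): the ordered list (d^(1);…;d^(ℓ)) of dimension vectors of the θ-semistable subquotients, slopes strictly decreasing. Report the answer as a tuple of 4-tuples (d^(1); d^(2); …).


Via rank(M_{q-1}∘⋯∘M_p): M ≅ I[1,3], I[1,4], I[2,2], I[4,4]^3.
μ_θ-semistable layers: μ^(1)=41/3; μ^(2)=10; μ^(3)=9/2; μ^(4)=-23

((1, 1, 1, 0); (0, 1, 0, 0); (1, 1, 1, 1); (0, 0, 0, 3))


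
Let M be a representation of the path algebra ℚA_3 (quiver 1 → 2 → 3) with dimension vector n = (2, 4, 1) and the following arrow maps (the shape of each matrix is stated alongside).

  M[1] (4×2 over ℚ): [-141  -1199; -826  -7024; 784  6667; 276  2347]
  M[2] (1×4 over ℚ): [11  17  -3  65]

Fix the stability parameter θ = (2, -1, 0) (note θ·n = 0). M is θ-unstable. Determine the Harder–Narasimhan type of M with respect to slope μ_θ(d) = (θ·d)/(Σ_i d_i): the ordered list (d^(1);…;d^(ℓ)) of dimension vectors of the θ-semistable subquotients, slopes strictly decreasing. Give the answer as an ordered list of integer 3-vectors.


Barcode: M ≅ I[1,2], I[1,3], I[2,2]^2. HN layers by μ_θ (3 steps, strictly decreasing):
  μ^(1)=1/2; μ^(2)=1/3; μ^(3)=-1

((1, 1, 0); (1, 1, 1); (0, 2, 0))


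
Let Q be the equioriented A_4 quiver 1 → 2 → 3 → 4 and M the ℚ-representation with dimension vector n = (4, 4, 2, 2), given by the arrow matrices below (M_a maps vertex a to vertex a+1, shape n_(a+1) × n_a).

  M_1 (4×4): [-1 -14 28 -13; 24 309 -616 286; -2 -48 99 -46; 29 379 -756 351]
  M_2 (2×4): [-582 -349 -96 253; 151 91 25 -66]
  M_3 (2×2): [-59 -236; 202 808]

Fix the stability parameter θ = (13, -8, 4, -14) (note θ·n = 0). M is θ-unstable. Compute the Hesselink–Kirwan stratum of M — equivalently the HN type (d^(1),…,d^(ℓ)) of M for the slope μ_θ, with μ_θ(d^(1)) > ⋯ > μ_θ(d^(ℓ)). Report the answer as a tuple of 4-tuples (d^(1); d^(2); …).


Via rank(M_{q-1}∘⋯∘M_p): M ≅ I[1,1], I[1,2], I[1,3], I[1,4], I[2,2], I[4,4].
μ_θ-semistable layers: μ^(1)=13; μ^(2)=4; μ^(3)=5/2; μ^(4)=-5/4; μ^(5)=-8; μ^(6)=-14

((1, 0, 0, 0); (0, 0, 1, 0); (2, 2, 0, 0); (1, 1, 1, 1); (0, 1, 0, 0); (0, 0, 0, 1))


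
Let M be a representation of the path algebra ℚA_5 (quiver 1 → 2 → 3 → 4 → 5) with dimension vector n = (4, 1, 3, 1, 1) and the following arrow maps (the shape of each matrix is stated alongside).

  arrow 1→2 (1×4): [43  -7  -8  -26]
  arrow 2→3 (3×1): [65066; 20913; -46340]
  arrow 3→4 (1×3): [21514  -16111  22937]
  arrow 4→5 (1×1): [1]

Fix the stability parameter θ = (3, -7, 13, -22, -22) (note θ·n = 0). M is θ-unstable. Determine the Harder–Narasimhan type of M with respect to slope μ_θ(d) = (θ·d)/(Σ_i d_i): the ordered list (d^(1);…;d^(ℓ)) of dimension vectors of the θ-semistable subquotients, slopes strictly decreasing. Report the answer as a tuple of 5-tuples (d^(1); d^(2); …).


Via rank(M_{q-1}∘⋯∘M_p): M ≅ I[1,1]^3, I[1,5], I[3,3]^2.
μ_θ-semistable layers: μ^(1)=13; μ^(2)=3; μ^(3)=-7

((0, 0, 2, 0, 0); (3, 0, 0, 0, 0); (1, 1, 1, 1, 1))


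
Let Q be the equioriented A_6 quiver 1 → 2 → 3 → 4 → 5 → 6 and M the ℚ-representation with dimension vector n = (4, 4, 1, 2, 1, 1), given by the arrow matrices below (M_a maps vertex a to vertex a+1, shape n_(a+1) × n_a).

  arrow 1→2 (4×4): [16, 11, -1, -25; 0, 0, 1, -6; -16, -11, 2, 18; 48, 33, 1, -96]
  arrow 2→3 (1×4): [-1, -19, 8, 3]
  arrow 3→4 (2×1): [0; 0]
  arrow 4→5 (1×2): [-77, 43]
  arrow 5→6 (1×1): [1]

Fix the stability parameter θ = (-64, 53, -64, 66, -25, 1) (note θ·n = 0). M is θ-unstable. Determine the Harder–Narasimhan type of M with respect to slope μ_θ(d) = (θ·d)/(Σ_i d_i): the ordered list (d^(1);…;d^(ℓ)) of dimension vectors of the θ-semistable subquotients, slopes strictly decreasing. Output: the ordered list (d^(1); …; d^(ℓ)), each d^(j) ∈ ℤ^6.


Via rank(M_{q-1}∘⋯∘M_p): M ≅ I[1,1], I[1,2]^2, I[1,3], I[2,2], I[4,4], I[4,6].
μ_θ-semistable layers: μ^(1)=66; μ^(2)=53; μ^(3)=14; μ^(4)=-11/2; μ^(5)=-64

((0, 0, 0, 1, 0, 0); (0, 3, 0, 0, 0, 0); (0, 0, 0, 1, 1, 1); (0, 1, 1, 0, 0, 0); (4, 0, 0, 0, 0, 0))


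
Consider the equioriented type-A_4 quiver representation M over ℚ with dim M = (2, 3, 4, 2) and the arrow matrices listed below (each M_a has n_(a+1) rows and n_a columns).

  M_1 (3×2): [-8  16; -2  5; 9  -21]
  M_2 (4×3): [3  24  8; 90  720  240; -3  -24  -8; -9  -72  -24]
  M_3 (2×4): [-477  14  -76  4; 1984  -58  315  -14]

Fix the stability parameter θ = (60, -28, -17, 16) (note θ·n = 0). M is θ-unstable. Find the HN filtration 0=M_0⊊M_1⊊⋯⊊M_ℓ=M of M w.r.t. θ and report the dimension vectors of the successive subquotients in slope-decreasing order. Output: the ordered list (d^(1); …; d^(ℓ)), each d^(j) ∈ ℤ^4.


Via rank(M_{q-1}∘⋯∘M_p): M ≅ I[1,2]^2, I[2,4], I[3,3]^2, I[3,4].
μ_θ-semistable layers: μ^(1)=16; μ^(2)=-17; μ^(3)=-28

((2, 2, 0, 2); (0, 0, 4, 0); (0, 1, 0, 0))


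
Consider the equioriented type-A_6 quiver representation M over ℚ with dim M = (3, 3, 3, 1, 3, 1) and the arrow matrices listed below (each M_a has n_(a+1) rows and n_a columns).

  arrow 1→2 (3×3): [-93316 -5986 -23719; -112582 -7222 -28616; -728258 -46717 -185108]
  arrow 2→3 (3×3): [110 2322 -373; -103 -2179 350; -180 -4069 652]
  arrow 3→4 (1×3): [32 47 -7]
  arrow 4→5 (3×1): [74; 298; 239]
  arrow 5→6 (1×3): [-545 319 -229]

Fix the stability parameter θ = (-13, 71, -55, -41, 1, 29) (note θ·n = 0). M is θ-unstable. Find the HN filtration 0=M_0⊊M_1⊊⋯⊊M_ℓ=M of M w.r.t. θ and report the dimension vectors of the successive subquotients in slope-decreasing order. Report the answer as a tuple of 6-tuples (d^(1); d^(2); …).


Barcode: M ≅ I[1,3]^2, I[1,6], I[5,5]^2. HN layers by μ_θ (5 steps, strictly decreasing):
  μ^(1)=29; μ^(2)=8; μ^(3)=1; μ^(4)=-25/3; μ^(5)=-13

((0, 0, 0, 0, 0, 1); (0, 2, 2, 0, 0, 0); (0, 0, 0, 0, 3, 0); (0, 1, 1, 1, 0, 0); (3, 0, 0, 0, 0, 0))


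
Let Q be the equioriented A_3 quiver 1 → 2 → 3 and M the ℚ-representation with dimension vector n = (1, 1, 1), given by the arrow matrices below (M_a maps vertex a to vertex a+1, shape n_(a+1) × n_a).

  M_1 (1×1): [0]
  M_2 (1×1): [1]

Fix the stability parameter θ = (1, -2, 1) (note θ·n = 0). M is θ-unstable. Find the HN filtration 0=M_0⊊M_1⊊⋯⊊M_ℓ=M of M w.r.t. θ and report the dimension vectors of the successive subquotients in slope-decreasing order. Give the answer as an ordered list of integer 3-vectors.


Barcode: M ≅ I[1,1], I[2,3]. HN layers by μ_θ (2 steps, strictly decreasing):
  μ^(1)=1; μ^(2)=-2

((1, 0, 1); (0, 1, 0))


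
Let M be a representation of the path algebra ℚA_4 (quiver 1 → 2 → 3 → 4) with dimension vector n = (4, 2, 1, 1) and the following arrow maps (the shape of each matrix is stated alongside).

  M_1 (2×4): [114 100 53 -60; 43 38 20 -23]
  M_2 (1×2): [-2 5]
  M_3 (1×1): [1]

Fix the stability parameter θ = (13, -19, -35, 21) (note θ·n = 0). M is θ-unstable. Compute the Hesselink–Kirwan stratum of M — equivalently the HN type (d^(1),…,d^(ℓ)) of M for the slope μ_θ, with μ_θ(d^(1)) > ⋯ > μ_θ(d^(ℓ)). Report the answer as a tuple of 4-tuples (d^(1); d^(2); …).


Via rank(M_{q-1}∘⋯∘M_p): M ≅ I[1,1]^2, I[1,2], I[1,4].
μ_θ-semistable layers: μ^(1)=21; μ^(2)=13; μ^(3)=-3; μ^(4)=-41/3

((0, 0, 0, 1); (2, 0, 0, 0); (1, 1, 0, 0); (1, 1, 1, 0))


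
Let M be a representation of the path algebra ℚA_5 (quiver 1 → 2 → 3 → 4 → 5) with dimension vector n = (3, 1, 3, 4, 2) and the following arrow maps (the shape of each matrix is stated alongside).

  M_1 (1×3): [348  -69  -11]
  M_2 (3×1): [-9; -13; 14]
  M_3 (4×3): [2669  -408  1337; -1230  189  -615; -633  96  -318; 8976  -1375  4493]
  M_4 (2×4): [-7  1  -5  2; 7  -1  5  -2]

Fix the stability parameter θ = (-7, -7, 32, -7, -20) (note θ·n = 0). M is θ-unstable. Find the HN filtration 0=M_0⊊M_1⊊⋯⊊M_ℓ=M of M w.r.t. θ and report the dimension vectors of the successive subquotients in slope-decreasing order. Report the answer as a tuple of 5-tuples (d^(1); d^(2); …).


Via rank(M_{q-1}∘⋯∘M_p): M ≅ I[1,1]^2, I[1,5], I[3,4]^2, I[4,4], I[5,5].
μ_θ-semistable layers: μ^(1)=25/2; μ^(2)=5/3; μ^(3)=-7; μ^(4)=-20

((0, 0, 2, 2, 0); (0, 0, 1, 1, 1); (3, 1, 0, 1, 0); (0, 0, 0, 0, 1))


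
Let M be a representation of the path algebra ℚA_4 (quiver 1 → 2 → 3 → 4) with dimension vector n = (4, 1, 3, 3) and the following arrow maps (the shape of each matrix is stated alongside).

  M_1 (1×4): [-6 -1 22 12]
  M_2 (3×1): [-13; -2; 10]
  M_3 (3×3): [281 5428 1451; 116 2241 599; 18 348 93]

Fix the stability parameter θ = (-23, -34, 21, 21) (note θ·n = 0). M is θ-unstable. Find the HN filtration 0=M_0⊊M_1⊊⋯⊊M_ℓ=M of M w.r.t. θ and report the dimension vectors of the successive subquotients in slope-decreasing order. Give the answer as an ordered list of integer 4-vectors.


Barcode: M ≅ I[1,1]^3, I[1,4], I[3,4]^2. HN layers by μ_θ (3 steps, strictly decreasing):
  μ^(1)=21; μ^(2)=-23; μ^(3)=-57/2

((0, 0, 3, 3); (3, 0, 0, 0); (1, 1, 0, 0))


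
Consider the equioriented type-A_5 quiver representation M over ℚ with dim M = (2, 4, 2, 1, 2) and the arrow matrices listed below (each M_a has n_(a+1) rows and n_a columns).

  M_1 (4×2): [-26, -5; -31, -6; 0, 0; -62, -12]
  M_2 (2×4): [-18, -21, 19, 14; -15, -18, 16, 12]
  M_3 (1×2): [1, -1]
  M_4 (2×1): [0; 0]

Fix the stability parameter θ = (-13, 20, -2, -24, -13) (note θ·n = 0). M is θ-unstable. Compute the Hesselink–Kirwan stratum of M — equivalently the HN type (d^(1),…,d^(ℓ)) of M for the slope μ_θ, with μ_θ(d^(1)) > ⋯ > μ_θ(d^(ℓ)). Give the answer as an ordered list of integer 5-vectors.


Via rank(M_{q-1}∘⋯∘M_p): M ≅ I[1,3], I[1,4], I[2,2]^2, I[5,5]^2.
μ_θ-semistable layers: μ^(1)=20; μ^(2)=9; μ^(3)=-2; μ^(4)=-13

((0, 2, 0, 0, 0); (0, 1, 1, 0, 0); (0, 1, 1, 1, 0); (2, 0, 0, 0, 2))


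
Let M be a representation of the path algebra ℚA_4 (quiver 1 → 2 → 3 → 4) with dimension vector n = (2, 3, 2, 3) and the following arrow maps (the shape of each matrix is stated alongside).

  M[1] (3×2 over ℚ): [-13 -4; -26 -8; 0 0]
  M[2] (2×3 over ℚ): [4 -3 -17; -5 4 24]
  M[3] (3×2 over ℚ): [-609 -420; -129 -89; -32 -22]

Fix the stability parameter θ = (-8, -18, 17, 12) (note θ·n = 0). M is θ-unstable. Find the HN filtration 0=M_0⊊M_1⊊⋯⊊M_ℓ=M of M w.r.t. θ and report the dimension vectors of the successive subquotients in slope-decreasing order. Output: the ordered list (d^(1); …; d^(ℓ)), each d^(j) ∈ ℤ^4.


Barcode: M ≅ I[1,1], I[1,4], I[2,2], I[2,4], I[4,4]. HN layers by μ_θ (5 steps, strictly decreasing):
  μ^(1)=29/2; μ^(2)=12; μ^(3)=-8; μ^(4)=-13; μ^(5)=-18

((0, 0, 2, 2); (0, 0, 0, 1); (1, 0, 0, 0); (1, 1, 0, 0); (0, 2, 0, 0))


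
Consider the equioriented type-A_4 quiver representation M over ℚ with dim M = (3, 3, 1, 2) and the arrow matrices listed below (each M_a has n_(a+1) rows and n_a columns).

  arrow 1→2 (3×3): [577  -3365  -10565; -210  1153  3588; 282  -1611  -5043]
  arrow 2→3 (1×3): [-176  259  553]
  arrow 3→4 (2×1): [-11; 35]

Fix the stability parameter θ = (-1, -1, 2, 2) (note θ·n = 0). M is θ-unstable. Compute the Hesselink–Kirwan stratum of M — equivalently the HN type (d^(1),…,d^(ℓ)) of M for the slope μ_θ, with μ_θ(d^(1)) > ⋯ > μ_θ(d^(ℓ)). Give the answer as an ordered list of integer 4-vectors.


Via rank(M_{q-1}∘⋯∘M_p): M ≅ I[1,2]^2, I[1,4], I[4,4].
μ_θ-semistable layers: μ^(1)=2; μ^(2)=-1

((0, 0, 1, 2); (3, 3, 0, 0))


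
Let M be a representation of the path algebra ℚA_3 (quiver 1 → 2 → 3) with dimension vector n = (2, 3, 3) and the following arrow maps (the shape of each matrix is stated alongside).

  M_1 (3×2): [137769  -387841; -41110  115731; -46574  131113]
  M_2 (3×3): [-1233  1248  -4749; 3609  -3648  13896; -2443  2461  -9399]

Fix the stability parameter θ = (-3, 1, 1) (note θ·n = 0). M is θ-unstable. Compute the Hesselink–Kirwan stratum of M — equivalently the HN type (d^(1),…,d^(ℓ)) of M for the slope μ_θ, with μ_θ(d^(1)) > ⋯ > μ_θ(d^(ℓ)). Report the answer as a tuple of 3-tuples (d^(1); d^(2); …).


Barcode: M ≅ I[1,3]^2, I[2,3]. HN layers by μ_θ (2 steps, strictly decreasing):
  μ^(1)=1; μ^(2)=-3

((0, 3, 3); (2, 0, 0))


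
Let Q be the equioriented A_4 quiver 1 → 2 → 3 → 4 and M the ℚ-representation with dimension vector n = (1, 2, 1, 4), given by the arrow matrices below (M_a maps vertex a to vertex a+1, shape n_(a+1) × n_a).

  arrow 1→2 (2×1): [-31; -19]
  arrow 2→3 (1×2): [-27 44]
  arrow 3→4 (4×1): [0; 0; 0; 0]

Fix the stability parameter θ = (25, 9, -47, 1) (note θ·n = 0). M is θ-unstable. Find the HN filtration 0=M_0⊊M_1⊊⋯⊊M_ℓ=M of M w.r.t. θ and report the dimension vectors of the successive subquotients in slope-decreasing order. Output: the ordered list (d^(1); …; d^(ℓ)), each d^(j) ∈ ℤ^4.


Barcode: M ≅ I[1,3], I[2,2], I[4,4]^4. HN layers by μ_θ (3 steps, strictly decreasing):
  μ^(1)=9; μ^(2)=1; μ^(3)=-13/3

((0, 1, 0, 0); (0, 0, 0, 4); (1, 1, 1, 0))


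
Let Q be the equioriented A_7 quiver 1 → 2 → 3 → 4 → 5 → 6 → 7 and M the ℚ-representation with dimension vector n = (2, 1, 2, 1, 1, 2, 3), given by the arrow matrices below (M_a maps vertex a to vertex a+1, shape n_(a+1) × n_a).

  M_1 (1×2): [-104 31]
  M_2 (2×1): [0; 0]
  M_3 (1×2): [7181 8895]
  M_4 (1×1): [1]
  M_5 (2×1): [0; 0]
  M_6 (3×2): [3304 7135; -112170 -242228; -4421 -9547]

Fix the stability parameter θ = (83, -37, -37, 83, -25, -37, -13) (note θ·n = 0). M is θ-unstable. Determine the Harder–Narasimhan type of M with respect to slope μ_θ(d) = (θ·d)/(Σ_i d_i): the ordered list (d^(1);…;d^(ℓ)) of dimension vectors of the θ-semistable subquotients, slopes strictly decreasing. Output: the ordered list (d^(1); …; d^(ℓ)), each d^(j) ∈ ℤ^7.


Interval decomposition of M: I[1,1], I[1,2], I[3,3], I[3,5], I[6,7]^2, I[7,7].
HN type (ℓ=5): μ^(1)=83; μ^(2)=29; μ^(3)=23; μ^(4)=-13; μ^(5)=-37

((1, 0, 0, 0, 0, 0, 0); (0, 0, 0, 1, 1, 0, 0); (1, 1, 0, 0, 0, 0, 0); (0, 0, 0, 0, 0, 0, 3); (0, 0, 2, 0, 0, 2, 0))


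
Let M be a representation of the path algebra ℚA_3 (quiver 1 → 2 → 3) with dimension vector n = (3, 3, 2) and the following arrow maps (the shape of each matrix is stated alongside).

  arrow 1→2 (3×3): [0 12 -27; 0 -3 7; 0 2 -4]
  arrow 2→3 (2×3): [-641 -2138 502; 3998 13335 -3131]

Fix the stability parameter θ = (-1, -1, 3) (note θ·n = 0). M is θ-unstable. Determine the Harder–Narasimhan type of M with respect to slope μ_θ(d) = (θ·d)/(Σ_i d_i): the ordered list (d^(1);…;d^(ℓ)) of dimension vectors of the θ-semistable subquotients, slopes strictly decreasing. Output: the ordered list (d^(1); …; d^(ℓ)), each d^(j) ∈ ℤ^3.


Via rank(M_{q-1}∘⋯∘M_p): M ≅ I[1,1], I[1,3]^2, I[2,2].
μ_θ-semistable layers: μ^(1)=3; μ^(2)=-1

((0, 0, 2); (3, 3, 0))


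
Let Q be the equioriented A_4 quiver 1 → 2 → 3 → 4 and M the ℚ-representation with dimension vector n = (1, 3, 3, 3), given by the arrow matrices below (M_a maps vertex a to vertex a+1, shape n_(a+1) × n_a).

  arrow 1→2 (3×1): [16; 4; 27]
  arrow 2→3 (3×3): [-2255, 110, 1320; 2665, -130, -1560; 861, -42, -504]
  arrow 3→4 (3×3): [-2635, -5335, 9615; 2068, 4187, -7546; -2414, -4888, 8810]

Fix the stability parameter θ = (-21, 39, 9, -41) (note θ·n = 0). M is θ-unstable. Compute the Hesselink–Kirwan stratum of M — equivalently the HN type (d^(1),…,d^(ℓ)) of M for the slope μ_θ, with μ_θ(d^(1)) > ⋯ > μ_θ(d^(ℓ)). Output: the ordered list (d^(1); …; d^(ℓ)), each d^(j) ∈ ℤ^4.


Barcode: M ≅ I[1,2], I[2,2], I[2,4], I[3,3], I[3,4], I[4,4]. HN layers by μ_θ (6 steps, strictly decreasing):
  μ^(1)=39; μ^(2)=9; μ^(3)=7/3; μ^(4)=-16; μ^(5)=-21; μ^(6)=-41

((0, 2, 0, 0); (0, 0, 1, 0); (0, 1, 1, 1); (0, 0, 1, 1); (1, 0, 0, 0); (0, 0, 0, 1))


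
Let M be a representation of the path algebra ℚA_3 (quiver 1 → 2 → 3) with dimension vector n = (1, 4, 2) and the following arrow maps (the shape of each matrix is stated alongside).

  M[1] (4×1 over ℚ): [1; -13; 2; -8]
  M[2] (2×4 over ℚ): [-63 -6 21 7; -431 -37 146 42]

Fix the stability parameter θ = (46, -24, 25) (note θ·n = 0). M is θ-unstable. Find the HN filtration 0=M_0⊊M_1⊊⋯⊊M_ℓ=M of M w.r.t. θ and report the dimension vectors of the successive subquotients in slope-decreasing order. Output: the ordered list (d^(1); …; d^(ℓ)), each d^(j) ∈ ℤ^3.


Via rank(M_{q-1}∘⋯∘M_p): M ≅ I[1,3], I[2,2]^2, I[2,3].
μ_θ-semistable layers: μ^(1)=25; μ^(2)=11; μ^(3)=-24

((0, 0, 2); (1, 1, 0); (0, 3, 0))


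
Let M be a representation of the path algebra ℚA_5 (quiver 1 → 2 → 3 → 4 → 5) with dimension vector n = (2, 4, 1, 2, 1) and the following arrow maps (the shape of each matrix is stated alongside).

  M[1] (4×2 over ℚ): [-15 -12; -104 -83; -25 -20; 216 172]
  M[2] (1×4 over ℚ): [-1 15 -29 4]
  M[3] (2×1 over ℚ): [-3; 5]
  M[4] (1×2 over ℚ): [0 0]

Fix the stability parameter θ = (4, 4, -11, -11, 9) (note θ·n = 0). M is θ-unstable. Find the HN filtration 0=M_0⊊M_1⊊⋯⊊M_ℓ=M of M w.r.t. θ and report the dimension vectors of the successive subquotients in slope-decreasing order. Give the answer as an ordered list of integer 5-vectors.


Interval decomposition of M: I[1,2], I[1,4], I[2,2]^2, I[4,4], I[5,5].
HN type (ℓ=4): μ^(1)=9; μ^(2)=4; μ^(3)=-7/2; μ^(4)=-11

((0, 0, 0, 0, 1); (1, 3, 0, 0, 0); (1, 1, 1, 1, 0); (0, 0, 0, 1, 0))


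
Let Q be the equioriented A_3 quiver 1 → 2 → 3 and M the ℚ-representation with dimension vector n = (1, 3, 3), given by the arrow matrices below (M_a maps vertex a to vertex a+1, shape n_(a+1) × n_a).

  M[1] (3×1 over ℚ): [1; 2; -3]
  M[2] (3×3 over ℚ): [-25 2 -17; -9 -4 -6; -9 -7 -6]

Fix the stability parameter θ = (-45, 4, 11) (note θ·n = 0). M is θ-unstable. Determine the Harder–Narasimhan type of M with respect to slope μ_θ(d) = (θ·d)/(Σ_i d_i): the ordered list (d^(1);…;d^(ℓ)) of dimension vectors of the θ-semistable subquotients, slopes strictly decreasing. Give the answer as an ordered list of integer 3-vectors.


Via rank(M_{q-1}∘⋯∘M_p): M ≅ I[1,3], I[2,3]^2.
μ_θ-semistable layers: μ^(1)=11; μ^(2)=4; μ^(3)=-45

((0, 0, 3); (0, 3, 0); (1, 0, 0))


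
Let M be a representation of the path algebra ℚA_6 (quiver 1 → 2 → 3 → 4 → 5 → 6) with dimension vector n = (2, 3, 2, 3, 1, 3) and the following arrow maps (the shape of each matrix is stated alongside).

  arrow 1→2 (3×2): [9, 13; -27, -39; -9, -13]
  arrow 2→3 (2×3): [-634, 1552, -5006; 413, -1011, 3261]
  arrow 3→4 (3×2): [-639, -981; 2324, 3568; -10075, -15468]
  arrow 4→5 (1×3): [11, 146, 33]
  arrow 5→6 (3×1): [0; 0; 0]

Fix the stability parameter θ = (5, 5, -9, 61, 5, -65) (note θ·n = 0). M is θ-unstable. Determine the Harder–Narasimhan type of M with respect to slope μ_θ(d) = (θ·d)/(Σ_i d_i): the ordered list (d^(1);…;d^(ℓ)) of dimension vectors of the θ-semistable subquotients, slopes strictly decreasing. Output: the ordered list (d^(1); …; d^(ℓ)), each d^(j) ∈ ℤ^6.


Barcode: M ≅ I[1,1], I[1,5], I[2,2], I[2,4], I[4,4], I[6,6]^3. HN layers by μ_θ (6 steps, strictly decreasing):
  μ^(1)=61; μ^(2)=33; μ^(3)=5; μ^(4)=1/3; μ^(5)=-2; μ^(6)=-65

((0, 0, 0, 2, 0, 0); (0, 0, 0, 1, 1, 0); (1, 1, 0, 0, 0, 0); (1, 1, 1, 0, 0, 0); (0, 1, 1, 0, 0, 0); (0, 0, 0, 0, 0, 3))


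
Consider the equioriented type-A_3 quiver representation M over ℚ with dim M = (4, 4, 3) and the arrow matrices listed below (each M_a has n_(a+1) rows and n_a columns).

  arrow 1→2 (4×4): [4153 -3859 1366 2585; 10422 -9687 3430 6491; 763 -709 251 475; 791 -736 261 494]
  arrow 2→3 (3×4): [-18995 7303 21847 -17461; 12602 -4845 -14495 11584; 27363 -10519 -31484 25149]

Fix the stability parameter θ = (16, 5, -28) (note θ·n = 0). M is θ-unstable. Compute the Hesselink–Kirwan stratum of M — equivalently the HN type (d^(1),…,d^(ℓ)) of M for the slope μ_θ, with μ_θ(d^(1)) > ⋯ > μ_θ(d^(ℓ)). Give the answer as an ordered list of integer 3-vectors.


Via rank(M_{q-1}∘⋯∘M_p): M ≅ I[1,1], I[1,3]^3, I[2,2].
μ_θ-semistable layers: μ^(1)=16; μ^(2)=5; μ^(3)=-7/3

((1, 0, 0); (0, 1, 0); (3, 3, 3))


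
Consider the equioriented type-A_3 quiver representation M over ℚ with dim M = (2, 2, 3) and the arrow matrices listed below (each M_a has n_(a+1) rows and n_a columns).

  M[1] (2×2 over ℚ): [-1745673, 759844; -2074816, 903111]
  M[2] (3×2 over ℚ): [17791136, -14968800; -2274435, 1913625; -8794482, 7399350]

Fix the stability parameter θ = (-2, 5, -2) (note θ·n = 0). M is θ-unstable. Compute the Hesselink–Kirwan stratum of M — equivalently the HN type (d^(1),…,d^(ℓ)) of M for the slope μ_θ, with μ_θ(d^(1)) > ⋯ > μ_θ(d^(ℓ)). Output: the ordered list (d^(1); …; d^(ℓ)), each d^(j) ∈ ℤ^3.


Barcode: M ≅ I[1,2], I[1,3], I[3,3]^2. HN layers by μ_θ (3 steps, strictly decreasing):
  μ^(1)=5; μ^(2)=3/2; μ^(3)=-2

((0, 1, 0); (0, 1, 1); (2, 0, 2))


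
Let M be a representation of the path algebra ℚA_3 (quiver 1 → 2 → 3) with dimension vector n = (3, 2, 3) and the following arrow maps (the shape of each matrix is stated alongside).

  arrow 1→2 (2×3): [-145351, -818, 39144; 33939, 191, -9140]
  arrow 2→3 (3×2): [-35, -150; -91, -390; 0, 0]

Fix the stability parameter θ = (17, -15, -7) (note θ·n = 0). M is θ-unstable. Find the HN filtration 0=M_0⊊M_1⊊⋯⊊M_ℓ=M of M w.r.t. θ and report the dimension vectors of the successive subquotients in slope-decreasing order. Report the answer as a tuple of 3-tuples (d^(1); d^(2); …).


Barcode: M ≅ I[1,1], I[1,2], I[1,3], I[3,3]^2. HN layers by μ_θ (4 steps, strictly decreasing):
  μ^(1)=17; μ^(2)=1; μ^(3)=-5/3; μ^(4)=-7

((1, 0, 0); (1, 1, 0); (1, 1, 1); (0, 0, 2))


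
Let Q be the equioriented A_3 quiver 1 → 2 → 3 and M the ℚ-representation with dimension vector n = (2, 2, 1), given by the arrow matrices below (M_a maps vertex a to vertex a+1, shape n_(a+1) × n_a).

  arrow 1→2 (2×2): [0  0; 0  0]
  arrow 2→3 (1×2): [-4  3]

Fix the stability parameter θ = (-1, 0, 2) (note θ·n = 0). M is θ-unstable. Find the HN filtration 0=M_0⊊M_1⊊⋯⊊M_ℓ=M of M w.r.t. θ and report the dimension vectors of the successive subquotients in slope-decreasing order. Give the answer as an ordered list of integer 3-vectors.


Via rank(M_{q-1}∘⋯∘M_p): M ≅ I[1,1]^2, I[2,2], I[2,3].
μ_θ-semistable layers: μ^(1)=2; μ^(2)=0; μ^(3)=-1

((0, 0, 1); (0, 2, 0); (2, 0, 0))


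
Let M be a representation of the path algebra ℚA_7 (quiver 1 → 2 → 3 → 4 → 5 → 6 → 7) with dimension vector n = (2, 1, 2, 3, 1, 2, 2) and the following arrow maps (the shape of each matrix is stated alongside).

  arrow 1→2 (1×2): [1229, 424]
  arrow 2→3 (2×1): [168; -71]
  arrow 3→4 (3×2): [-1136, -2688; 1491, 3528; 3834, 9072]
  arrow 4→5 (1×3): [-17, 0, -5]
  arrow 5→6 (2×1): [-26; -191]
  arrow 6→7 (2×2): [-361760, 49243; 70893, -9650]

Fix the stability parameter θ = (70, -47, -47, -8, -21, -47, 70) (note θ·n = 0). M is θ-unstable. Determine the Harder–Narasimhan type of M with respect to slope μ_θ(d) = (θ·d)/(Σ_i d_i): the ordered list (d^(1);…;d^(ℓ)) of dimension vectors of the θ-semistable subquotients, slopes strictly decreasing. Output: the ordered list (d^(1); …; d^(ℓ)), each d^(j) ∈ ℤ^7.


Barcode: M ≅ I[1,1], I[1,3], I[3,7], I[4,4]^2, I[6,7]. HN layers by μ_θ (4 steps, strictly decreasing):
  μ^(1)=70; μ^(2)=-8; μ^(3)=-76/3; μ^(4)=-47

((1, 0, 0, 0, 0, 0, 2); (1, 1, 1, 2, 0, 0, 0); (0, 0, 0, 1, 1, 1, 0); (0, 0, 1, 0, 0, 1, 0))


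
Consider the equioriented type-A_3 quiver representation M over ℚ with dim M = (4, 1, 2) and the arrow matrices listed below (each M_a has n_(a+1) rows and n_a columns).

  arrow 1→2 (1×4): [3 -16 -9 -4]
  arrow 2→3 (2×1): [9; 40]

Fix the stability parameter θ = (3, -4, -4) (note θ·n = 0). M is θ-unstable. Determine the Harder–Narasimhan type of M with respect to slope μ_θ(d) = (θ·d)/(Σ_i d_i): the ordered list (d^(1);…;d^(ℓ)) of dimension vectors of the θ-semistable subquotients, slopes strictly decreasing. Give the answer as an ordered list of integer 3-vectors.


Via rank(M_{q-1}∘⋯∘M_p): M ≅ I[1,1]^3, I[1,3], I[3,3].
μ_θ-semistable layers: μ^(1)=3; μ^(2)=-5/3; μ^(3)=-4

((3, 0, 0); (1, 1, 1); (0, 0, 1))
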